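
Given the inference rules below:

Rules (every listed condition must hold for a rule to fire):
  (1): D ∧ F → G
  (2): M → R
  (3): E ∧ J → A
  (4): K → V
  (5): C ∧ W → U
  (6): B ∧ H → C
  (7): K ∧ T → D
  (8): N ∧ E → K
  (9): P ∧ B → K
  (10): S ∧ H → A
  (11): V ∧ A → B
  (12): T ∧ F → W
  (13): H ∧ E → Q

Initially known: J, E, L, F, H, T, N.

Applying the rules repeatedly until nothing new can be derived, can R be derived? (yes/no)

no

Round 1: (3) [E ∧ J → A]; (8) [N ∧ E → K]; (12) [T ∧ F → W]; (13) [H ∧ E → Q]. Adds A, K, W, Q.
Round 2: (4) [K → V]; (7) [K ∧ T → D]. Adds V, D.
Round 3: (1) [D ∧ F → G]; (11) [V ∧ A → B]. Adds G, B.
Round 4: (6) [B ∧ H → C]. Adds C.
Round 5: (5) [C ∧ W → U]. Adds U.
Fixed point reached. R is concluded only by (2); (2) needs M (never derived).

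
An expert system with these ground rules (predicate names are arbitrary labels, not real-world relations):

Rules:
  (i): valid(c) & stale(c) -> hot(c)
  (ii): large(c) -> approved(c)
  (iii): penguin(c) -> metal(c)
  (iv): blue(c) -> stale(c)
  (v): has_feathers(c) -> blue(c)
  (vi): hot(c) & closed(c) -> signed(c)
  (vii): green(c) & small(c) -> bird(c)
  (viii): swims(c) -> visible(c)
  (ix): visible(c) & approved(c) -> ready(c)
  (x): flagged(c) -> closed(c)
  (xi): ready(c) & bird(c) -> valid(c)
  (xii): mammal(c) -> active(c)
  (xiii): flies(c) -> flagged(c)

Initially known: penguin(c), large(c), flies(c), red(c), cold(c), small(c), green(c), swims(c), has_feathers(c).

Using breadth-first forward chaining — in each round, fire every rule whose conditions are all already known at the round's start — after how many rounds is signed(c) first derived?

[1] (ii) [large(c) -> approved(c)]; (iii) [penguin(c) -> metal(c)]; (v) [has_feathers(c) -> blue(c)]; (vii) [green(c) & small(c) -> bird(c)]; (viii) [swims(c) -> visible(c)]; (xiii) [flies(c) -> flagged(c)]. ⇒ new: approved(c), metal(c), blue(c), bird(c), visible(c), flagged(c).
[2] (iv) [blue(c) -> stale(c)]; (ix) [visible(c) & approved(c) -> ready(c)]; (x) [flagged(c) -> closed(c)]. ⇒ new: stale(c), ready(c), closed(c).
[3] (xi) [ready(c) & bird(c) -> valid(c)]. ⇒ new: valid(c).
[4] (i) [valid(c) & stale(c) -> hot(c)]. ⇒ new: hot(c).
[5] (vi) [hot(c) & closed(c) -> signed(c)]. ⇒ new: signed(c).
signed(c) first appears in round 5.

5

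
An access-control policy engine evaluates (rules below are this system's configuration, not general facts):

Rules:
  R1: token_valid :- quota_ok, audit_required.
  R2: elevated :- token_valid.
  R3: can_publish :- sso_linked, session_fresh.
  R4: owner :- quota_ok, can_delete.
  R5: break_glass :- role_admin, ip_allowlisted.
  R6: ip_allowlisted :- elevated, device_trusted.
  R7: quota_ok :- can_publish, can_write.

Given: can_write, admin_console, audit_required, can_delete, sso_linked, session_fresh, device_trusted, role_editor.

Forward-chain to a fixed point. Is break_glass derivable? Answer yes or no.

no

Round 1: R3 [can_publish :- sso_linked, session_fresh.]. Adds can_publish.
Round 2: R7 [quota_ok :- can_publish, can_write.]. Adds quota_ok.
Round 3: R1 [token_valid :- quota_ok, audit_required.]; R4 [owner :- quota_ok, can_delete.]. Adds token_valid, owner.
Round 4: R2 [elevated :- token_valid.]. Adds elevated.
Round 5: R6 [ip_allowlisted :- elevated, device_trusted.]. Adds ip_allowlisted.
Fixed point reached. break_glass is concluded only by R5; R5 needs role_admin (never derived).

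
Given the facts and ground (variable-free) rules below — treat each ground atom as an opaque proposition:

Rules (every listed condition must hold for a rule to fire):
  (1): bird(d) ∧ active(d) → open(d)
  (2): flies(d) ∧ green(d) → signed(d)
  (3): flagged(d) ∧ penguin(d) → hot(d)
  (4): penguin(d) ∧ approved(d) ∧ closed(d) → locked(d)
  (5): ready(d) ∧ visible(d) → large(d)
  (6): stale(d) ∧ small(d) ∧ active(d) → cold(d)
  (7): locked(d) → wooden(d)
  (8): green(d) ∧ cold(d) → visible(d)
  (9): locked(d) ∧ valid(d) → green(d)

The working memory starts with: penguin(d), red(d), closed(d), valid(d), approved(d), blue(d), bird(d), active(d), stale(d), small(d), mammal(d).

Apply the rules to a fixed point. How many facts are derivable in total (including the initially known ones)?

17

Round 1 — (1), (4), (6), derive open(d), locked(d), cold(d).
Round 2 — (7), (9), derive wooden(d), green(d).
Round 3 — (8), derive visible(d).
Closure: {active(d), approved(d), bird(d), blue(d), closed(d), cold(d), green(d), locked(d), mammal(d), open(d), penguin(d), red(d), small(d), stale(d), valid(d), visible(d), wooden(d)} — 17 facts.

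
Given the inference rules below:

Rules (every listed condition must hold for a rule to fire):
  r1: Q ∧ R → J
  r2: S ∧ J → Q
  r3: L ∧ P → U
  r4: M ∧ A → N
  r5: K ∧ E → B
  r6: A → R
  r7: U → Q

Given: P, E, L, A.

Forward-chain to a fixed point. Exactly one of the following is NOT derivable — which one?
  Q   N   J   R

Round 1: r3 [L ∧ P → U]; r6 [A → R]. Adds U, R.
Round 2: r7 [U → Q]. Adds Q.
Round 3: r1 [Q ∧ R → J]. Adds J.
Derived: R (round 1), J (round 3), Q (round 2). N never appears in any round.

N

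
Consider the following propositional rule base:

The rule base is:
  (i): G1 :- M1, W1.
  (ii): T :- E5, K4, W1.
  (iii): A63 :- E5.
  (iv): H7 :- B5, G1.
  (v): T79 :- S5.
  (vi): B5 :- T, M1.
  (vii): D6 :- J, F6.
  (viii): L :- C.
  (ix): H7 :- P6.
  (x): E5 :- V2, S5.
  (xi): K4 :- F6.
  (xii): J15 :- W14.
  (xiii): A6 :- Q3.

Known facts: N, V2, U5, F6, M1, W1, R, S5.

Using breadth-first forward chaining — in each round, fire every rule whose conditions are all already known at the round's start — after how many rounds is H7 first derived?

Round 1: (i) [G1 :- M1, W1.]; (v) [T79 :- S5.]; (x) [E5 :- V2, S5.]; (xi) [K4 :- F6.]. Adds G1, T79, E5, K4.
Round 2: (ii) [T :- E5, K4, W1.]; (iii) [A63 :- E5.]. Adds T, A63.
Round 3: (vi) [B5 :- T, M1.]. Adds B5.
Round 4: (iv) [H7 :- B5, G1.]. Adds H7.
H7 first appears in round 4.

4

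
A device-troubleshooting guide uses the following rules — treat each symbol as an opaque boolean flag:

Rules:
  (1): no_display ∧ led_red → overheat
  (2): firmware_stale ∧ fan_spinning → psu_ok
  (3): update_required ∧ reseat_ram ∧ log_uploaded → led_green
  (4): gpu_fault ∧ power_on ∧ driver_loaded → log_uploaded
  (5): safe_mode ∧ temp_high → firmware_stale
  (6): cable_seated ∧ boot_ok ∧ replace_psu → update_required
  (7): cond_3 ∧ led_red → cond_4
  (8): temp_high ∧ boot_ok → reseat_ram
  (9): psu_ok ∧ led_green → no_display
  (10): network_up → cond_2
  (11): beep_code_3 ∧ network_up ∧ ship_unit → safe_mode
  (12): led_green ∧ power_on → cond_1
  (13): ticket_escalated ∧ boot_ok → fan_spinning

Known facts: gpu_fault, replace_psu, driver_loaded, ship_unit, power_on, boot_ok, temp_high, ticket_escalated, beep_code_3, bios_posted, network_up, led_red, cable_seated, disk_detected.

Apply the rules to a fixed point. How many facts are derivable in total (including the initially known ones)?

Round 1: (4) [gpu_fault ∧ power_on ∧ driver_loaded → log_uploaded]; (6) [cable_seated ∧ boot_ok ∧ replace_psu → update_required]; (8) [temp_high ∧ boot_ok → reseat_ram]; (10) [network_up → cond_2]; (11) [beep_code_3 ∧ network_up ∧ ship_unit → safe_mode]; (13) [ticket_escalated ∧ boot_ok → fan_spinning]. Adds log_uploaded, update_required, reseat_ram, cond_2, safe_mode, fan_spinning.
Round 2: (3) [update_required ∧ reseat_ram ∧ log_uploaded → led_green]; (5) [safe_mode ∧ temp_high → firmware_stale]. Adds led_green, firmware_stale.
Round 3: (2) [firmware_stale ∧ fan_spinning → psu_ok]; (12) [led_green ∧ power_on → cond_1]. Adds psu_ok, cond_1.
Round 4: (9) [psu_ok ∧ led_green → no_display]. Adds no_display.
Round 5: (1) [no_display ∧ led_red → overheat]. Adds overheat.
Closure: {beep_code_3, bios_posted, boot_ok, cable_seated, cond_1, cond_2, disk_detected, driver_loaded, fan_spinning, firmware_stale, gpu_fault, led_green, led_red, log_uploaded, network_up, no_display, overheat, power_on, psu_ok, replace_psu, reseat_ram, safe_mode, ship_unit, temp_high, ticket_escalated, update_required} — 26 facts.

26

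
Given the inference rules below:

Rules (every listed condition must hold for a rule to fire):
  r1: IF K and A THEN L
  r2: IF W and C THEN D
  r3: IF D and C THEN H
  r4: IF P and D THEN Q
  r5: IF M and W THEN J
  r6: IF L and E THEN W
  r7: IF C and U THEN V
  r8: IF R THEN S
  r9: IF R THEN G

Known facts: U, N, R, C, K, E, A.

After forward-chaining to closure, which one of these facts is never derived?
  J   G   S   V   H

Round 1: r1 [IF K and A THEN L]; r7 [IF C and U THEN V]; r8 [IF R THEN S]; r9 [IF R THEN G]. New: L, V, S, G.
Round 2: r6 [IF L and E THEN W]. New: W.
Round 3: r2 [IF W and C THEN D]. New: D.
Round 4: r3 [IF D and C THEN H]. New: H.
Derived: G (round 1), S (round 1), V (round 1), H (round 4). J never appears in any round.

J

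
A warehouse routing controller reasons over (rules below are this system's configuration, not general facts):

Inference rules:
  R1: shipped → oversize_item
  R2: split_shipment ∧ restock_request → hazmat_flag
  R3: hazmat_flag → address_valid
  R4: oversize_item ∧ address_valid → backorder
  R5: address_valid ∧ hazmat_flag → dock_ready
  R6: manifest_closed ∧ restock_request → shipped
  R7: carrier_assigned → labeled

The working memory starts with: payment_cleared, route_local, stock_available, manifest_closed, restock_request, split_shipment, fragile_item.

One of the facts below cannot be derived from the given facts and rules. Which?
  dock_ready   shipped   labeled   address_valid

labeled

[1] R2 [split_shipment ∧ restock_request → hazmat_flag]; R6 [manifest_closed ∧ restock_request → shipped]. ⇒ new: hazmat_flag, shipped.
[2] R1 [shipped → oversize_item]; R3 [hazmat_flag → address_valid]. ⇒ new: oversize_item, address_valid.
[3] R4 [oversize_item ∧ address_valid → backorder]; R5 [address_valid ∧ hazmat_flag → dock_ready]. ⇒ new: backorder, dock_ready.
Derived: dock_ready (round 3), address_valid (round 2), shipped (round 1). labeled never appears in any round.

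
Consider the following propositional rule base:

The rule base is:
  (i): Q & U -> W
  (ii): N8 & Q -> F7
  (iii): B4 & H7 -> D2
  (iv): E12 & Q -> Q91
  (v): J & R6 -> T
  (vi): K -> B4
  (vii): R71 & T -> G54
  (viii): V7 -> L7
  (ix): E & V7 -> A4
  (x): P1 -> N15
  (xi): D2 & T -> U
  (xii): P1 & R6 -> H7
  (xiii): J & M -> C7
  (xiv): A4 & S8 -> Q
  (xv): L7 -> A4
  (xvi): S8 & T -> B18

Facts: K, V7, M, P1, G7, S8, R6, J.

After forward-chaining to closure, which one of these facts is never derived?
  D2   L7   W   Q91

Round 1: (v) [J & R6 -> T]; (vi) [K -> B4]; (viii) [V7 -> L7]; (x) [P1 -> N15]; (xii) [P1 & R6 -> H7]; (xiii) [J & M -> C7]. New: T, B4, L7, N15, H7, C7.
Round 2: (iii) [B4 & H7 -> D2]; (xv) [L7 -> A4]; (xvi) [S8 & T -> B18]. New: D2, A4, B18.
Round 3: (xi) [D2 & T -> U]; (xiv) [A4 & S8 -> Q]. New: U, Q.
Round 4: (i) [Q & U -> W]. New: W.
Derived: W (round 4), D2 (round 2), L7 (round 1). Q91 never appears in any round.

Q91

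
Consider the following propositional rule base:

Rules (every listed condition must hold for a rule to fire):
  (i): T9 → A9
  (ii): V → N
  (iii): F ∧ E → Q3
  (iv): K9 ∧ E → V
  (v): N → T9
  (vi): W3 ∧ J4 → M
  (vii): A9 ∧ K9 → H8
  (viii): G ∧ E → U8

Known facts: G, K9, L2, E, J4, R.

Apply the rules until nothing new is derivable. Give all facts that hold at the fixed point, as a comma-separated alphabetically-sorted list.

Round 1 — (iv), (viii), derive V, U8.
Round 2 — (ii), derive N.
Round 3 — (v), derive T9.
Round 4 — (i), derive A9.
Round 5 — (vii), derive H8.

A9, E, G, H8, J4, K9, L2, N, R, T9, U8, V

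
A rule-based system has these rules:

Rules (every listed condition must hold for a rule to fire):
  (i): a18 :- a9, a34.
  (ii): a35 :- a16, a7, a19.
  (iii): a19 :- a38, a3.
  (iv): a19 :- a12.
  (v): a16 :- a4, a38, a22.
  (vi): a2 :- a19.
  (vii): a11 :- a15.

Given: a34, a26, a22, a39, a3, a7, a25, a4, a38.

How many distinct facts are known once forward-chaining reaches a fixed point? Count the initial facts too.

Round 1: (iii) [a19 :- a38, a3.]; (v) [a16 :- a4, a38, a22.]. New: a19, a16.
Round 2: (ii) [a35 :- a16, a7, a19.]; (vi) [a2 :- a19.]. New: a35, a2.
Closure: {a16, a19, a2, a22, a25, a26, a3, a34, a35, a38, a39, a4, a7} — 13 facts.

13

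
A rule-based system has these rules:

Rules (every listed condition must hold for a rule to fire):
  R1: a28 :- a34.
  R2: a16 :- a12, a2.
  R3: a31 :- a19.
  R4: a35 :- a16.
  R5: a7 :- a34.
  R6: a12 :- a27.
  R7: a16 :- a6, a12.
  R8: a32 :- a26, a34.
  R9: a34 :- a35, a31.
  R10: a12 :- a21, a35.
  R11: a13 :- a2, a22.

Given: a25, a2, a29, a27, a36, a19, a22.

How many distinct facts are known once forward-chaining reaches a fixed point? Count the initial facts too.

Round 1: R3 [a31 :- a19.]; R6 [a12 :- a27.]; R11 [a13 :- a2, a22.]. Adds a31, a12, a13.
Round 2: R2 [a16 :- a12, a2.]. Adds a16.
Round 3: R4 [a35 :- a16.]. Adds a35.
Round 4: R9 [a34 :- a35, a31.]. Adds a34.
Round 5: R1 [a28 :- a34.]; R5 [a7 :- a34.]. Adds a28, a7.
Closure: {a12, a13, a16, a19, a2, a22, a25, a27, a28, a29, a31, a34, a35, a36, a7} — 15 facts.

15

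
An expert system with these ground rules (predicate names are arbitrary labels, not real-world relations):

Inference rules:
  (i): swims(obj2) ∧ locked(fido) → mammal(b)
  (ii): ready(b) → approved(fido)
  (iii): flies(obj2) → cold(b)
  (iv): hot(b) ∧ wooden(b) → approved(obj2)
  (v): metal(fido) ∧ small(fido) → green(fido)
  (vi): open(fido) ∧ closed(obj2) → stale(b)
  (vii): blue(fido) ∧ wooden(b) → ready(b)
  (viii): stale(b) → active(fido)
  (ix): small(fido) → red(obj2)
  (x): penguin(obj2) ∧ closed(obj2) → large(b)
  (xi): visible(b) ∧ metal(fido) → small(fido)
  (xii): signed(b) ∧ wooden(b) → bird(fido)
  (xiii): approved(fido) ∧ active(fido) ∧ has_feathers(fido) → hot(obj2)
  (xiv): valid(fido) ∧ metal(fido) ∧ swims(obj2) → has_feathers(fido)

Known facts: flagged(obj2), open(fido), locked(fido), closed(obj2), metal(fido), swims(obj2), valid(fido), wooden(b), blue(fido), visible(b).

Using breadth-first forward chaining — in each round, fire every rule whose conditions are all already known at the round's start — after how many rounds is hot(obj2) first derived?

[1] (i) [swims(obj2) ∧ locked(fido) → mammal(b)]; (vi) [open(fido) ∧ closed(obj2) → stale(b)]; (vii) [blue(fido) ∧ wooden(b) → ready(b)]; (xi) [visible(b) ∧ metal(fido) → small(fido)]; (xiv) [valid(fido) ∧ metal(fido) ∧ swims(obj2) → has_feathers(fido)]. ⇒ new: mammal(b), stale(b), ready(b), small(fido), has_feathers(fido).
[2] (ii) [ready(b) → approved(fido)]; (v) [metal(fido) ∧ small(fido) → green(fido)]; (viii) [stale(b) → active(fido)]; (ix) [small(fido) → red(obj2)]. ⇒ new: approved(fido), green(fido), active(fido), red(obj2).
[3] (xiii) [approved(fido) ∧ active(fido) ∧ has_feathers(fido) → hot(obj2)]. ⇒ new: hot(obj2).
hot(obj2) first appears in round 3.

3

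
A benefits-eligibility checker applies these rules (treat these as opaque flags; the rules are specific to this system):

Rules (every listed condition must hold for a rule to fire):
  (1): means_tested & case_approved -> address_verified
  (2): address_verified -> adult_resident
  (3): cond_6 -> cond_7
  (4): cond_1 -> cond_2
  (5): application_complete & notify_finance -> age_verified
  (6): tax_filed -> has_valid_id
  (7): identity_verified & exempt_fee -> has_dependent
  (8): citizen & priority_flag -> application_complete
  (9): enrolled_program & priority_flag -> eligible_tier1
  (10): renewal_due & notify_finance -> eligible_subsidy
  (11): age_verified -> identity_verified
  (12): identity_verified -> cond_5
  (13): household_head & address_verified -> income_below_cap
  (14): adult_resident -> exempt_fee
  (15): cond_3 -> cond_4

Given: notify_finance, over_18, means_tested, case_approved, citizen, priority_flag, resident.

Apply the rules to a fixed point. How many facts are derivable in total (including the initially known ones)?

15

Round 1: (1) [means_tested & case_approved -> address_verified]; (8) [citizen & priority_flag -> application_complete]. Adds address_verified, application_complete.
Round 2: (2) [address_verified -> adult_resident]; (5) [application_complete & notify_finance -> age_verified]. Adds adult_resident, age_verified.
Round 3: (11) [age_verified -> identity_verified]; (14) [adult_resident -> exempt_fee]. Adds identity_verified, exempt_fee.
Round 4: (7) [identity_verified & exempt_fee -> has_dependent]; (12) [identity_verified -> cond_5]. Adds has_dependent, cond_5.
Closure: {address_verified, adult_resident, age_verified, application_complete, case_approved, citizen, cond_5, exempt_fee, has_dependent, identity_verified, means_tested, notify_finance, over_18, priority_flag, resident} — 15 facts.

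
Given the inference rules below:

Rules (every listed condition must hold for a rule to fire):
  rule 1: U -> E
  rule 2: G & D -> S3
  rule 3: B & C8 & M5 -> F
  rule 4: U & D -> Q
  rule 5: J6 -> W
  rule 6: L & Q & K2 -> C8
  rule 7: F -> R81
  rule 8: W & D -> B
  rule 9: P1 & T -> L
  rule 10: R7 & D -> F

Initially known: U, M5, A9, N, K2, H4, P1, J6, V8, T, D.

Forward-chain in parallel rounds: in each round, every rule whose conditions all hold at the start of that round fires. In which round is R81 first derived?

[1] rule 1 [U -> E]; rule 4 [U & D -> Q]; rule 5 [J6 -> W]; rule 9 [P1 & T -> L]. ⇒ new: E, Q, W, L.
[2] rule 6 [L & Q & K2 -> C8]; rule 8 [W & D -> B]. ⇒ new: C8, B.
[3] rule 3 [B & C8 & M5 -> F]. ⇒ new: F.
[4] rule 7 [F -> R81]. ⇒ new: R81.
R81 first appears in round 4.

4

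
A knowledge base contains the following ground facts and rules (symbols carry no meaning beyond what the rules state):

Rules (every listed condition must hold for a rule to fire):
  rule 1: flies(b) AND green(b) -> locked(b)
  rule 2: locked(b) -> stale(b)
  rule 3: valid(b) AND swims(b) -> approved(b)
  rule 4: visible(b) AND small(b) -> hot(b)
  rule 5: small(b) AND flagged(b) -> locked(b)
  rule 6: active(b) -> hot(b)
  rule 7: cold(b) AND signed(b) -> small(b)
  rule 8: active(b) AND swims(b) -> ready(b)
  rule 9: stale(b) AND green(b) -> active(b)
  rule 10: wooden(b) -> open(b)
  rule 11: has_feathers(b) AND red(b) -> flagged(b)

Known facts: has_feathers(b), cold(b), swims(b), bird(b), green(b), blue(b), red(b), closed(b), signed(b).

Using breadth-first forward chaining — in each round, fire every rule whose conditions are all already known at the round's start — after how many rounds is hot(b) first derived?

[1] rule 7 [cold(b) AND signed(b) -> small(b)]; rule 11 [has_feathers(b) AND red(b) -> flagged(b)]. ⇒ new: small(b), flagged(b).
[2] rule 5 [small(b) AND flagged(b) -> locked(b)]. ⇒ new: locked(b).
[3] rule 2 [locked(b) -> stale(b)]. ⇒ new: stale(b).
[4] rule 9 [stale(b) AND green(b) -> active(b)]. ⇒ new: active(b).
[5] rule 6 [active(b) -> hot(b)]; rule 8 [active(b) AND swims(b) -> ready(b)]. ⇒ new: hot(b), ready(b).
hot(b) first appears in round 5.

5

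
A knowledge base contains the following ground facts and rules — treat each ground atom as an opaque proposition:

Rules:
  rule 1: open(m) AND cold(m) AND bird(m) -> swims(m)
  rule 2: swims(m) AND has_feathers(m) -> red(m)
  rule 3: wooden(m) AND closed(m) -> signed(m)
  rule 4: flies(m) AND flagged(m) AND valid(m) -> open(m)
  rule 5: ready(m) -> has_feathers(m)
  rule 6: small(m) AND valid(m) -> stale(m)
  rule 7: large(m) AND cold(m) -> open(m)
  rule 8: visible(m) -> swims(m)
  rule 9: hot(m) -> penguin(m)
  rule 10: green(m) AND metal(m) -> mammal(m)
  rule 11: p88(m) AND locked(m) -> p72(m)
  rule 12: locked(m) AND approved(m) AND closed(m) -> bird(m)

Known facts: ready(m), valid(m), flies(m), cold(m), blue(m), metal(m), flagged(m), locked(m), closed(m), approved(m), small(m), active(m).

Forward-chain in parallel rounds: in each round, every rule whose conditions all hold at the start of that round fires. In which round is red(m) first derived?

[1] rule 4 [flies(m) AND flagged(m) AND valid(m) -> open(m)]; rule 5 [ready(m) -> has_feathers(m)]; rule 6 [small(m) AND valid(m) -> stale(m)]; rule 12 [locked(m) AND approved(m) AND closed(m) -> bird(m)]. ⇒ new: open(m), has_feathers(m), stale(m), bird(m).
[2] rule 1 [open(m) AND cold(m) AND bird(m) -> swims(m)]. ⇒ new: swims(m).
[3] rule 2 [swims(m) AND has_feathers(m) -> red(m)]. ⇒ new: red(m).
red(m) first appears in round 3.

3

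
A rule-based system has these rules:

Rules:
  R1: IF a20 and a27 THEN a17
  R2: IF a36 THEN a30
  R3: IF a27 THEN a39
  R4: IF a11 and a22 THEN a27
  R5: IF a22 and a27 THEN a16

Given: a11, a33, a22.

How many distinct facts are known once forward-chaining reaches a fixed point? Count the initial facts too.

6

Round 1: R4 [IF a11 and a22 THEN a27]. New: a27.
Round 2: R3 [IF a27 THEN a39]; R5 [IF a22 and a27 THEN a16]. New: a39, a16.
Closure: {a11, a16, a22, a27, a33, a39} — 6 facts.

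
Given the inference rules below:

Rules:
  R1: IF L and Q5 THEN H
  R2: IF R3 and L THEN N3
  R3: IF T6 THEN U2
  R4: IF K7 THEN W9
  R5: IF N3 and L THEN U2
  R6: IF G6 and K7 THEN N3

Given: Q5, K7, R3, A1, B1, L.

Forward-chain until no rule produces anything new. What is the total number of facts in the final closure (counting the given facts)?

Round 1: R1 [IF L and Q5 THEN H]; R2 [IF R3 and L THEN N3]; R4 [IF K7 THEN W9]. New: H, N3, W9.
Round 2: R5 [IF N3 and L THEN U2]. New: U2.
Closure: {A1, B1, H, K7, L, N3, Q5, R3, U2, W9} — 10 facts.

10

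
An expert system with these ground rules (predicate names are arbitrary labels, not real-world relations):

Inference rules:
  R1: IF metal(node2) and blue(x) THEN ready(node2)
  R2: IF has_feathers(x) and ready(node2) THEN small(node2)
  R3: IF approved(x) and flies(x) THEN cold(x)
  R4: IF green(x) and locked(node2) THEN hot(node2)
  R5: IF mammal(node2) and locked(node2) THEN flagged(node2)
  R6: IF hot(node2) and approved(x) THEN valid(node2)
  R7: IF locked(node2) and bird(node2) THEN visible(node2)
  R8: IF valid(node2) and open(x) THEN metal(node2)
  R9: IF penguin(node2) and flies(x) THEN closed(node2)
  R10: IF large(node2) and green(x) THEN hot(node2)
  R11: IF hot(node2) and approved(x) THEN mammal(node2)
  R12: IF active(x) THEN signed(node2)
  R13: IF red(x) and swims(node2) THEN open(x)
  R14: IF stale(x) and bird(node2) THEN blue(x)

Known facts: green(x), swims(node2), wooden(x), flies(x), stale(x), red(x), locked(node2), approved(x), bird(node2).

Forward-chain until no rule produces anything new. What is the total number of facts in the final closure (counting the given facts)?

Round 1 — R3, R4, R7, R13, R14, derive cold(x), hot(node2), visible(node2), open(x), blue(x).
Round 2 — R6, R11, derive valid(node2), mammal(node2).
Round 3 — R5, R8, derive flagged(node2), metal(node2).
Round 4 — R1, derive ready(node2).
Closure: {approved(x), bird(node2), blue(x), cold(x), flagged(node2), flies(x), green(x), hot(node2), locked(node2), mammal(node2), metal(node2), open(x), ready(node2), red(x), stale(x), swims(node2), valid(node2), visible(node2), wooden(x)} — 19 facts.

19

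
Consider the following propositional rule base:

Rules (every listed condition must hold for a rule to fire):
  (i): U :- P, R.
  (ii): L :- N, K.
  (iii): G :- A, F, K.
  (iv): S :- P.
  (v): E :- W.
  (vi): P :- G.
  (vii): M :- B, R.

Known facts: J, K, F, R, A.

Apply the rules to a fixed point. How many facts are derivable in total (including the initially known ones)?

9

Round 1: (iii) [G :- A, F, K.]. New: G.
Round 2: (vi) [P :- G.]. New: P.
Round 3: (i) [U :- P, R.]; (iv) [S :- P.]. New: U, S.
Closure: {A, F, G, J, K, P, R, S, U} — 9 facts.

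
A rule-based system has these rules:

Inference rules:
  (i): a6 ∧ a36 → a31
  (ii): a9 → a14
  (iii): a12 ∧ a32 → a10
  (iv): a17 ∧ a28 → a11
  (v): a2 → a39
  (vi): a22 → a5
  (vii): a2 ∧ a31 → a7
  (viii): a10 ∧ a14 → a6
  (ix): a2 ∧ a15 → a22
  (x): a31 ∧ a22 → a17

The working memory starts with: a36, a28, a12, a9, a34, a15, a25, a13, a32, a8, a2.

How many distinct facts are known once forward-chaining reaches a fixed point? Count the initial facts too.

21

Round 1: (ii) [a9 → a14]; (iii) [a12 ∧ a32 → a10]; (v) [a2 → a39]; (ix) [a2 ∧ a15 → a22]. New: a14, a10, a39, a22.
Round 2: (vi) [a22 → a5]; (viii) [a10 ∧ a14 → a6]. New: a5, a6.
Round 3: (i) [a6 ∧ a36 → a31]. New: a31.
Round 4: (vii) [a2 ∧ a31 → a7]; (x) [a31 ∧ a22 → a17]. New: a7, a17.
Round 5: (iv) [a17 ∧ a28 → a11]. New: a11.
Closure: {a10, a11, a12, a13, a14, a15, a17, a2, a22, a25, a28, a31, a32, a34, a36, a39, a5, a6, a7, a8, a9} — 21 facts.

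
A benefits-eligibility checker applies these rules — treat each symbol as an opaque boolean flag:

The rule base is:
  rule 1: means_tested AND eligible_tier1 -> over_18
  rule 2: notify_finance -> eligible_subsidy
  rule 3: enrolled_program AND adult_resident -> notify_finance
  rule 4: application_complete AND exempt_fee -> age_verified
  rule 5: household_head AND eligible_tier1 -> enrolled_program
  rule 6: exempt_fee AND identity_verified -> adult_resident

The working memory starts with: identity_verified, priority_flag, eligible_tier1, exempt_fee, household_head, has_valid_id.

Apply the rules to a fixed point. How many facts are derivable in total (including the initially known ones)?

10

Round 1: rule 5 [household_head AND eligible_tier1 -> enrolled_program]; rule 6 [exempt_fee AND identity_verified -> adult_resident]. Adds enrolled_program, adult_resident.
Round 2: rule 3 [enrolled_program AND adult_resident -> notify_finance]. Adds notify_finance.
Round 3: rule 2 [notify_finance -> eligible_subsidy]. Adds eligible_subsidy.
Closure: {adult_resident, eligible_subsidy, eligible_tier1, enrolled_program, exempt_fee, has_valid_id, household_head, identity_verified, notify_finance, priority_flag} — 10 facts.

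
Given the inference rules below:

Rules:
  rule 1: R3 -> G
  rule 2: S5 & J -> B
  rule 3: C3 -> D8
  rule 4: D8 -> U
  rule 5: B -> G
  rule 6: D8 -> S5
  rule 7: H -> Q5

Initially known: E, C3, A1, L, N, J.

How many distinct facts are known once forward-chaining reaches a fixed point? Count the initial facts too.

Round 1 — rule 3, derive D8.
Round 2 — rule 4, rule 6, derive U, S5.
Round 3 — rule 2, derive B.
Round 4 — rule 5, derive G.
Closure: {A1, B, C3, D8, E, G, J, L, N, S5, U} — 11 facts.

11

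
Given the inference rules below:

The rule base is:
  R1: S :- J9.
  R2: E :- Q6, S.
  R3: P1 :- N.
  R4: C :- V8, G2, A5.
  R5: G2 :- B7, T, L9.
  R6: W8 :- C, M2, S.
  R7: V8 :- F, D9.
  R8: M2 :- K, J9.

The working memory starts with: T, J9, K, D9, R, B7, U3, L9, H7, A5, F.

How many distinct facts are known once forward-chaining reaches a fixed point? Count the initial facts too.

17

Round 1 — R1, R5, R7, R8, derive S, G2, V8, M2.
Round 2 — R4, derive C.
Round 3 — R6, derive W8.
Closure: {A5, B7, C, D9, F, G2, H7, J9, K, L9, M2, R, S, T, U3, V8, W8} — 17 facts.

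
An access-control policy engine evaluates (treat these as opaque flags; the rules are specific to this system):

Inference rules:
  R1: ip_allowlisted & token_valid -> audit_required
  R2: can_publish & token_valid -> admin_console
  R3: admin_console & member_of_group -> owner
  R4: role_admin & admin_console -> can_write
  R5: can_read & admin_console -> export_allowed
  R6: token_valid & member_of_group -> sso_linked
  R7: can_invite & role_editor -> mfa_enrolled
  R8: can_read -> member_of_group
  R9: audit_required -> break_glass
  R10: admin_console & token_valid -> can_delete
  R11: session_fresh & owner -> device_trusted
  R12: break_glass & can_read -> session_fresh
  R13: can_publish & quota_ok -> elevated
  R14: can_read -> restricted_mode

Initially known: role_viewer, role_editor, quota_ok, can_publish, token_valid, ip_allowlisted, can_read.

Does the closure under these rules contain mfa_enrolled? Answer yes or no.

no

Round 1 — R1, R2, R8, R13, R14, derive audit_required, admin_console, member_of_group, elevated, restricted_mode.
Round 2 — R3, R5, R6, R9, R10, derive owner, export_allowed, sso_linked, break_glass, can_delete.
Round 3 — R12, derive session_fresh.
Round 4 — R11, derive device_trusted.
Fixed point reached. mfa_enrolled is concluded only by R7; R7 needs can_invite (never derived).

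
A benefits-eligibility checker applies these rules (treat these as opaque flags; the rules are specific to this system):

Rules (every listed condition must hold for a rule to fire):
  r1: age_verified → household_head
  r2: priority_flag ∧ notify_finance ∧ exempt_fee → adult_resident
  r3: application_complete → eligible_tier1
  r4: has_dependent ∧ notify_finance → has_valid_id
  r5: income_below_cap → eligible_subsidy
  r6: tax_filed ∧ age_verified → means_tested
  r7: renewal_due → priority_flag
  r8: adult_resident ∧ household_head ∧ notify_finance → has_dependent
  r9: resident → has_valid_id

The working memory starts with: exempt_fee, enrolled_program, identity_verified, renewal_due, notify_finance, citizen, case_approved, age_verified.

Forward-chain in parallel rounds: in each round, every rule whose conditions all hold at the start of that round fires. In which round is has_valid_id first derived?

Round 1 — r1, r7, derive household_head, priority_flag.
Round 2 — r2, derive adult_resident.
Round 3 — r8, derive has_dependent.
Round 4 — r4, derive has_valid_id.
has_valid_id first appears in round 4.

4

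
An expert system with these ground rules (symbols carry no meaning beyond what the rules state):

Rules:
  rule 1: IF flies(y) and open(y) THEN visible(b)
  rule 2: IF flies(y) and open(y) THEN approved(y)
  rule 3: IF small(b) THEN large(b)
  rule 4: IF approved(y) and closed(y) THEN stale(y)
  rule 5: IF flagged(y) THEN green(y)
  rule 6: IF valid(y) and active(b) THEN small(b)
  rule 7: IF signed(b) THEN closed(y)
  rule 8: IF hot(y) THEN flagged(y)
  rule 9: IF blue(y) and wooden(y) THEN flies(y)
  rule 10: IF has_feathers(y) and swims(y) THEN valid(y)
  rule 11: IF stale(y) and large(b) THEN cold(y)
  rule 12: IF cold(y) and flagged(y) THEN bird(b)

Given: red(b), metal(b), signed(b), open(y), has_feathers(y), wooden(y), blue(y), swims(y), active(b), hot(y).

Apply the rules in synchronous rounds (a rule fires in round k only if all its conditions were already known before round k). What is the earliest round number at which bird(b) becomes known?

Round 1: rule 7 [IF signed(b) THEN closed(y)]; rule 8 [IF hot(y) THEN flagged(y)]; rule 9 [IF blue(y) and wooden(y) THEN flies(y)]; rule 10 [IF has_feathers(y) and swims(y) THEN valid(y)]. Adds closed(y), flagged(y), flies(y), valid(y).
Round 2: rule 1 [IF flies(y) and open(y) THEN visible(b)]; rule 2 [IF flies(y) and open(y) THEN approved(y)]; rule 5 [IF flagged(y) THEN green(y)]; rule 6 [IF valid(y) and active(b) THEN small(b)]. Adds visible(b), approved(y), green(y), small(b).
Round 3: rule 3 [IF small(b) THEN large(b)]; rule 4 [IF approved(y) and closed(y) THEN stale(y)]. Adds large(b), stale(y).
Round 4: rule 11 [IF stale(y) and large(b) THEN cold(y)]. Adds cold(y).
Round 5: rule 12 [IF cold(y) and flagged(y) THEN bird(b)]. Adds bird(b).
bird(b) first appears in round 5.

5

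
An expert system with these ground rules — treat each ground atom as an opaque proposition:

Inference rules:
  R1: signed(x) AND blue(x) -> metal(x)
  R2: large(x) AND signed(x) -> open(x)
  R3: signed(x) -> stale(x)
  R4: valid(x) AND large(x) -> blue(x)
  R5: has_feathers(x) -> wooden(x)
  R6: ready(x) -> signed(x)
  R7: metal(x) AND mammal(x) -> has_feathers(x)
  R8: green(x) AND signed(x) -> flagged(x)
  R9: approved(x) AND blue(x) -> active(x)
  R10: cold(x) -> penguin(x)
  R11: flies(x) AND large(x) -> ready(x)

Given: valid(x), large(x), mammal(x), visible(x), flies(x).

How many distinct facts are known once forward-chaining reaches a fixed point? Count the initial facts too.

13

Round 1 fires R4, R11, giving blue(x), ready(x).
Round 2 fires R6, giving signed(x).
Round 3 fires R1, R2, R3, giving metal(x), open(x), stale(x).
Round 4 fires R7, giving has_feathers(x).
Round 5 fires R5, giving wooden(x).
Closure: {blue(x), flies(x), has_feathers(x), large(x), mammal(x), metal(x), open(x), ready(x), signed(x), stale(x), valid(x), visible(x), wooden(x)} — 13 facts.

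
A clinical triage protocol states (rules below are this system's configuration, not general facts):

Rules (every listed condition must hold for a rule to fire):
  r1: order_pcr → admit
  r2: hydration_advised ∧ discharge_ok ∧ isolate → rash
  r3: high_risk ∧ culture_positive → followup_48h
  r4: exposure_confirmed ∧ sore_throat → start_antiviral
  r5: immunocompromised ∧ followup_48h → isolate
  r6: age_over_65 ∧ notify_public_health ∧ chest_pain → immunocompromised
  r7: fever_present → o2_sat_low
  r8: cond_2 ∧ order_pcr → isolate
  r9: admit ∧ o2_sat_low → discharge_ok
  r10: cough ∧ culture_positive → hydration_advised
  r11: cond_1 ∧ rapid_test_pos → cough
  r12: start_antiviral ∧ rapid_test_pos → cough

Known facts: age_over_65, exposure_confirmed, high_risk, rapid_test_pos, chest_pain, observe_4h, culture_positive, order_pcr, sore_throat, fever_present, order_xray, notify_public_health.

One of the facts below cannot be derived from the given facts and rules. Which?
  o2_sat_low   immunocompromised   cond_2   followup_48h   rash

cond_2

Round 1: r1 [order_pcr → admit]; r3 [high_risk ∧ culture_positive → followup_48h]; r4 [exposure_confirmed ∧ sore_throat → start_antiviral]; r6 [age_over_65 ∧ notify_public_health ∧ chest_pain → immunocompromised]; r7 [fever_present → o2_sat_low]. New: admit, followup_48h, start_antiviral, immunocompromised, o2_sat_low.
Round 2: r5 [immunocompromised ∧ followup_48h → isolate]; r9 [admit ∧ o2_sat_low → discharge_ok]; r12 [start_antiviral ∧ rapid_test_pos → cough]. New: isolate, discharge_ok, cough.
Round 3: r10 [cough ∧ culture_positive → hydration_advised]. New: hydration_advised.
Round 4: r2 [hydration_advised ∧ discharge_ok ∧ isolate → rash]. New: rash.
Derived: followup_48h (round 1), immunocompromised (round 1), rash (round 4), o2_sat_low (round 1). cond_2 never appears in any round.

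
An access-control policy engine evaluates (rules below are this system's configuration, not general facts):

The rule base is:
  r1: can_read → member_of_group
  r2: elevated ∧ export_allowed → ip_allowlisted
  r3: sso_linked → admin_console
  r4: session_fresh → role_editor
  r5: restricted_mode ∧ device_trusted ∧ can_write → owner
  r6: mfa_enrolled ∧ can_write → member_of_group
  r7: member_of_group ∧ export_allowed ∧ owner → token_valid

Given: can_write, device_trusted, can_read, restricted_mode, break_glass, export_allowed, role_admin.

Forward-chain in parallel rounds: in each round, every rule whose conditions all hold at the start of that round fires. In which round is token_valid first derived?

2

[1] r1 [can_read → member_of_group]; r5 [restricted_mode ∧ device_trusted ∧ can_write → owner]. ⇒ new: member_of_group, owner.
[2] r7 [member_of_group ∧ export_allowed ∧ owner → token_valid]. ⇒ new: token_valid.
token_valid first appears in round 2.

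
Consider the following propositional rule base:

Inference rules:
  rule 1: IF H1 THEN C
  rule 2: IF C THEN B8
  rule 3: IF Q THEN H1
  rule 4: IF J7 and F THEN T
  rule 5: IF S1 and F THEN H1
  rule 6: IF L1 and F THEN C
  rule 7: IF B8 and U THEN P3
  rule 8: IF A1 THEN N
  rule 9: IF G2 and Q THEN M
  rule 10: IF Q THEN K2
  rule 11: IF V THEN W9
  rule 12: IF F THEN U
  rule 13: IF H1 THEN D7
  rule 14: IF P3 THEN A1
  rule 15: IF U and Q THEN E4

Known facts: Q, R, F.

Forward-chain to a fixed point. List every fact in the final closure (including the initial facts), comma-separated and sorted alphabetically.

[1] rule 3 [IF Q THEN H1]; rule 10 [IF Q THEN K2]; rule 12 [IF F THEN U]. ⇒ new: H1, K2, U.
[2] rule 1 [IF H1 THEN C]; rule 13 [IF H1 THEN D7]; rule 15 [IF U and Q THEN E4]. ⇒ new: C, D7, E4.
[3] rule 2 [IF C THEN B8]. ⇒ new: B8.
[4] rule 7 [IF B8 and U THEN P3]. ⇒ new: P3.
[5] rule 14 [IF P3 THEN A1]. ⇒ new: A1.
[6] rule 8 [IF A1 THEN N]. ⇒ new: N.

A1, B8, C, D7, E4, F, H1, K2, N, P3, Q, R, U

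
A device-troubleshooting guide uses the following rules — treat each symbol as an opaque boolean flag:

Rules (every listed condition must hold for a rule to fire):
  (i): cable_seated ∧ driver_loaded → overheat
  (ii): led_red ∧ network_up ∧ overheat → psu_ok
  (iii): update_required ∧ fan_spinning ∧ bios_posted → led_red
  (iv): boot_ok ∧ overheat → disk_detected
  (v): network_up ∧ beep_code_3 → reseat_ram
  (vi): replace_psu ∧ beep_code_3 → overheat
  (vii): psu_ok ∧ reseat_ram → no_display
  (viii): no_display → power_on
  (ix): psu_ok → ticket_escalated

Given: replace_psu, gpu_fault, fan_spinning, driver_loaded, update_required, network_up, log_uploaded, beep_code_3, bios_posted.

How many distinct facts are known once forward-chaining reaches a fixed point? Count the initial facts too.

16

Round 1: (iii) [update_required ∧ fan_spinning ∧ bios_posted → led_red]; (v) [network_up ∧ beep_code_3 → reseat_ram]; (vi) [replace_psu ∧ beep_code_3 → overheat]. Adds led_red, reseat_ram, overheat.
Round 2: (ii) [led_red ∧ network_up ∧ overheat → psu_ok]. Adds psu_ok.
Round 3: (vii) [psu_ok ∧ reseat_ram → no_display]; (ix) [psu_ok → ticket_escalated]. Adds no_display, ticket_escalated.
Round 4: (viii) [no_display → power_on]. Adds power_on.
Closure: {beep_code_3, bios_posted, driver_loaded, fan_spinning, gpu_fault, led_red, log_uploaded, network_up, no_display, overheat, power_on, psu_ok, replace_psu, reseat_ram, ticket_escalated, update_required} — 16 facts.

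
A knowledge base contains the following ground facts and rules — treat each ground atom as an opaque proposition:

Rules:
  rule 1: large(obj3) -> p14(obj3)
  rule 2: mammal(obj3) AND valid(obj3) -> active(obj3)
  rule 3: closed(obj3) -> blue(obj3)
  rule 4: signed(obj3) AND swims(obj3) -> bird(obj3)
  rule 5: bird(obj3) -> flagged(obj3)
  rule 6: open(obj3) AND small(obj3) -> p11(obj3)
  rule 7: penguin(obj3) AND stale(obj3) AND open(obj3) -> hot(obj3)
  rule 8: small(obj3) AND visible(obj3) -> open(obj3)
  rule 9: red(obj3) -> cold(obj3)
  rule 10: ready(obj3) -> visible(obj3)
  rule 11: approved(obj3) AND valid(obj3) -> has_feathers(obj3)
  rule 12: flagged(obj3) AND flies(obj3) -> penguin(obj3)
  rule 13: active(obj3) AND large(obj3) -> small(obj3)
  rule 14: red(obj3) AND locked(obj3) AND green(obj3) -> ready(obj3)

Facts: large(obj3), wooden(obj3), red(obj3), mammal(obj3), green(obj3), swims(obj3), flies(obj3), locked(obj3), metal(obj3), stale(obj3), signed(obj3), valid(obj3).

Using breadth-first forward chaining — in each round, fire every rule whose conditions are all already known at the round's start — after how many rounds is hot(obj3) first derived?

[1] rule 1 [large(obj3) -> p14(obj3)]; rule 2 [mammal(obj3) AND valid(obj3) -> active(obj3)]; rule 4 [signed(obj3) AND swims(obj3) -> bird(obj3)]; rule 9 [red(obj3) -> cold(obj3)]; rule 14 [red(obj3) AND locked(obj3) AND green(obj3) -> ready(obj3)]. ⇒ new: p14(obj3), active(obj3), bird(obj3), cold(obj3), ready(obj3).
[2] rule 5 [bird(obj3) -> flagged(obj3)]; rule 10 [ready(obj3) -> visible(obj3)]; rule 13 [active(obj3) AND large(obj3) -> small(obj3)]. ⇒ new: flagged(obj3), visible(obj3), small(obj3).
[3] rule 8 [small(obj3) AND visible(obj3) -> open(obj3)]; rule 12 [flagged(obj3) AND flies(obj3) -> penguin(obj3)]. ⇒ new: open(obj3), penguin(obj3).
[4] rule 6 [open(obj3) AND small(obj3) -> p11(obj3)]; rule 7 [penguin(obj3) AND stale(obj3) AND open(obj3) -> hot(obj3)]. ⇒ new: p11(obj3), hot(obj3).
hot(obj3) first appears in round 4.

4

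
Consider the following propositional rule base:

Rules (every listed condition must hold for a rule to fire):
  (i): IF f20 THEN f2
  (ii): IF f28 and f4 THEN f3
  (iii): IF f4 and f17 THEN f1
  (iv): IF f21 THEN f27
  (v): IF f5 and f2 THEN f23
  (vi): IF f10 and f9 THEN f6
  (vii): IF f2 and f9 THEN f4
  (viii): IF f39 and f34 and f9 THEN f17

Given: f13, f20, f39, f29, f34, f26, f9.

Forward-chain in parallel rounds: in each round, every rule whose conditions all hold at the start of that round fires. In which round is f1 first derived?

3

Round 1: (i) [IF f20 THEN f2]; (viii) [IF f39 and f34 and f9 THEN f17]. Adds f2, f17.
Round 2: (vii) [IF f2 and f9 THEN f4]. Adds f4.
Round 3: (iii) [IF f4 and f17 THEN f1]. Adds f1.
f1 first appears in round 3.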